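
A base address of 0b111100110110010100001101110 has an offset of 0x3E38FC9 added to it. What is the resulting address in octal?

0b111100110110010100001101110 = 0o746624156 in octal.
0x3E38FC9 = 0o370707711 in octal.
Add column by column in base 8, right to left:
  6+1 = 7
  5+1 = 6
  1+7 = 0 carry 1
  4+7+1 = 4 carry 1
  2+0+1 = 3
  6+7 = 5 carry 1
  6+0+1 = 7
  4+7 = 3 carry 1
  7+3+1 = 3 carry 1
  final carry 1

0o1337534067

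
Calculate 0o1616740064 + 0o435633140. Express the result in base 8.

0o2254573224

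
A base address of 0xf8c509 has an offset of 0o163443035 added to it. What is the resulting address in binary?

0b10110001110000101100100110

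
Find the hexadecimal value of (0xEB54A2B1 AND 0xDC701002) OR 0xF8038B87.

0xF8538B87

0xEB54A2B1 AND 0xDC701002 = 0xC8500000.
Then OR with 0xF8038B87.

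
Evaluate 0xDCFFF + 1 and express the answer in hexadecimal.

The trailing 3 digits are F (max in base 16), so adding 1 cascades: they roll to 0 and the next digit up increments.

0xDD000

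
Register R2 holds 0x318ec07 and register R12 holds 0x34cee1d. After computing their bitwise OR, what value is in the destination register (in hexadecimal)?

OR each hex digit independently (no carries):
  3|3=3, 1|4=5, 8|c=c, e|e=e, c|e=e, 0|1=1, 7|d=f

0x35cee1f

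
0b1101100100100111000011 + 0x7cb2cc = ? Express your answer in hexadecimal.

0b1101100100100111000011 = 0x3649c3 in hexadecimal.
Add column by column in base 16, right to left:
  3+c = f
  c+c = 8 carry 1
  9+2+1 = c
  4+b = f
  6+c = 2 carry 1
  3+7+1 = b

0xb2fc8f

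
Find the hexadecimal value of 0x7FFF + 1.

0x8000

The trailing 3 digits are F (max in base 16), so adding 1 cascades: they roll to 0 and the next digit up increments.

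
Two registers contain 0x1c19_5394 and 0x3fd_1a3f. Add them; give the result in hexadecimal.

0x20166dd3

Add column by column in base 16, right to left:
  4+f = 3 carry 1
  9+3+1 = d
  3+a = d
  5+1 = 6
  9+d = 6 carry 1
  1+f+1 = 1 carry 1
  c+3+1 = 0 carry 1
  1+0+1 = 2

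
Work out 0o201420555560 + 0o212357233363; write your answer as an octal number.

0o414000011143

Add column by column in base 8, right to left:
  0+3 = 3
  6+6 = 4 carry 1
  5+3+1 = 1 carry 1
  5+3+1 = 1 carry 1
  5+3+1 = 1 carry 1
  5+2+1 = 0 carry 1
  0+7+1 = 0 carry 1
  2+5+1 = 0 carry 1
  4+3+1 = 0 carry 1
  1+2+1 = 4
  0+1 = 1
  2+2 = 4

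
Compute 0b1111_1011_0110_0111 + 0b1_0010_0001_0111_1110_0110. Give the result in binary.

Add column by column in base 2, right to left:
  1+0 = 1
  1+1 = 0 carry 1
  1+1+1 = 1 carry 1
  0+0+1 = 1
  0+0 = 0
  1+1 = 0 carry 1
  1+1+1 = 1 carry 1
  0+1+1 = 0 carry 1
  1+1+1 = 1 carry 1
  1+1+1 = 1 carry 1
  0+1+1 = 0 carry 1
  1+0+1 = 0 carry 1
  1+1+1 = 1 carry 1
  1+0+1 = 0 carry 1
  1+0+1 = 0 carry 1
  1+0+1 = 0 carry 1
  0+0+1 = 1
  0+1 = 1
  0+0 = 0
  0+0 = 0
  0+1 = 1

0b100110001001101001101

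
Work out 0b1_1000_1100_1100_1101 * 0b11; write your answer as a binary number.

0b1001010011001100111

Multiply each base-2 digit by 3, carrying:
  1×3 = 3 → write 1 carry 1
  0×3+1 = 1 → write 1
  1×3 = 3 → write 1 carry 1
  1×3+1 = 4 → write 0 carry 2
  0×3+2 = 2 → write 0 carry 1
  0×3+1 = 1 → write 1
  1×3 = 3 → write 1 carry 1
  1×3+1 = 4 → write 0 carry 2
  0×3+2 = 2 → write 0 carry 1
  0×3+1 = 1 → write 1
  1×3 = 3 → write 1 carry 1
  1×3+1 = 4 → write 0 carry 2
  0×3+2 = 2 → write 0 carry 1
  0×3+1 = 1 → write 1
  0×3 = 0 → write 0
  1×3 = 3 → write 1 carry 1
  1×3+1 = 4 → write 0 carry 2
  remaining carry: 10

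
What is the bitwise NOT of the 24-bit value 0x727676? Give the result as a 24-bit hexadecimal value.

Each hex digit d becomes F−d:
  7→8, 2→D, 7→8, 6→9, 7→8, 6→9

0x8D8989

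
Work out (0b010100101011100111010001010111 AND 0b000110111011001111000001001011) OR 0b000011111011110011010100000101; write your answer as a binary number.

0b010100101011100111010001010111 AND 0b000110111011001111000001001011 = 0b000100101011000111000001000011.
Then OR with 0b000011111011110011010100000101.

0b111111011110111010101000111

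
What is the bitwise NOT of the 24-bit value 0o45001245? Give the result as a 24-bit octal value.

Each oct digit d becomes 7−d:
  4→3, 5→2, 0→7, 0→7, 1→6, 2→5, 4→3, 5→2

0o32776532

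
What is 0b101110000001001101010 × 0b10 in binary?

0b1011100000010011010100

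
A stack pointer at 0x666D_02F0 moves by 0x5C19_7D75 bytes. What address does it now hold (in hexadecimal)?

Add column by column in base 16, right to left:
  0+5 = 5
  F+7 = 6 carry 1
  2+D+1 = 0 carry 1
  0+7+1 = 8
  D+9 = 6 carry 1
  6+1+1 = 8
  6+C = 2 carry 1
  6+5+1 = C

0xC2868065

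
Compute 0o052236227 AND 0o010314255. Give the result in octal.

0o010214205

AND each oct digit independently (no carries):
  0&0=0, 5&1=1, 2&0=0, 2&3=2, 3&1=1, 6&4=4, 2&2=2, 2&5=0, 7&5=5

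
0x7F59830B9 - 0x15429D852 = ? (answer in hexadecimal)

0x6A16E5867

Subtract column by column in base 16:
  9-2 → 7
  B-5 → 6
  0-8 → 8 (borrow)
  3-D-1 → 5 (borrow)
  8-9-1 → E (borrow)
  9-2-1 → 6
  5-4 → 1
  F-5 → A
  7-1 → 6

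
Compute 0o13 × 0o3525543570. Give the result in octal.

Multiply each base-8 digit by 11, carrying:
  0×11 = 0 → write 0
  7×11 = 77 → write 5 carry 9
  5×11+9 = 64 → write 0 carry 8
  3×11+8 = 41 → write 1 carry 5
  4×11+5 = 49 → write 1 carry 6
  5×11+6 = 61 → write 5 carry 7
  5×11+7 = 62 → write 6 carry 7
  2×11+7 = 29 → write 5 carry 3
  5×11+3 = 58 → write 2 carry 7
  3×11+7 = 40 → write 0 carry 5
  remaining carry: 5

0o50256511050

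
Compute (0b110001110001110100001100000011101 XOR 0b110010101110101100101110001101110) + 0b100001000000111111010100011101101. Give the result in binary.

0b100100100000010111110110101100000

First 0b110001110001110100001100000011101 XOR 0b110010101110101100101110001101110 = 0b000011011111011000100010001110011.
Add column by column in base 2, right to left:
  1+1 = 0 carry 1
  1+0+1 = 0 carry 1
  0+1+1 = 0 carry 1
  0+1+1 = 0 carry 1
  1+0+1 = 0 carry 1
  1+1+1 = 1 carry 1
  1+1+1 = 1 carry 1
  0+1+1 = 0 carry 1
  0+0+1 = 1
  0+0 = 0
  1+0 = 1
  0+1 = 1
  0+0 = 0
  0+1 = 1
  1+0 = 1
  0+1 = 1
  0+1 = 1
  0+1 = 1
  1+1 = 0 carry 1
  1+1+1 = 1 carry 1
  0+1+1 = 0 carry 1
  1+0+1 = 0 carry 1
  1+0+1 = 0 carry 1
  1+0+1 = 0 carry 1
  1+0+1 = 0 carry 1
  1+0+1 = 0 carry 1
  0+0+1 = 1
  1+1 = 0 carry 1
  1+0+1 = 0 carry 1
  0+0+1 = 1
  0+0 = 0
  0+0 = 0
  0+1 = 1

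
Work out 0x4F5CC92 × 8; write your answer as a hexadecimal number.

Multiply each base-16 digit by 8, carrying:
  2×8 = 16 → write 0 carry 1
  9×8+1 = 73 → write 9 carry 4
  C×8+4 = 100 → write 4 carry 6
  C×8+6 = 102 → write 6 carry 6
  5×8+6 = 46 → write E carry 2
  F×8+2 = 122 → write A carry 7
  4×8+7 = 39 → write 7 carry 2
  remaining carry: 2

0x27AE6490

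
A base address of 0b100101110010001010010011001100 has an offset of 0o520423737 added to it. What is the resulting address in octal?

0o5302546253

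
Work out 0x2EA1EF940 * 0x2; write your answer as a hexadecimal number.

0x5D43DF280

Multiply each base-16 digit by 2, carrying:
  0×2 = 0 → write 0
  4×2 = 8 → write 8
  9×2 = 18 → write 2 carry 1
  F×2+1 = 31 → write F carry 1
  E×2+1 = 29 → write D carry 1
  1×2+1 = 3 → write 3
  A×2 = 20 → write 4 carry 1
  E×2+1 = 29 → write D carry 1
  2×2+1 = 5 → write 5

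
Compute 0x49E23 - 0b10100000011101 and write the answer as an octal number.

0x49E23 = 0o1117043 in octal.
0b10100000011101 = 0o24035 in octal.
Subtract column by column in base 8:
  3-5 → 6 (borrow)
  4-3-1 → 0
  0-0 → 0
  7-4 → 3
  1-2 → 7 (borrow)
  1-0-1 → 0
  1-0 → 1

0o1073006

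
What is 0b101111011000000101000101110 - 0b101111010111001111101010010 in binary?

0b110101011011100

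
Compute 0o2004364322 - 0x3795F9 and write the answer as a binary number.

0b1111110110100101001011011001

0o2004364322 = 0b10000000100011110100011010010 in binary.
0x3795F9 = 0b1101111001010111111001 in binary.
Subtract column by column in base 2:
  0-1 → 1 (borrow)
  1-0-1 → 0
  0-0 → 0
  0-1 → 1 (borrow)
  1-1-1 → 1 (borrow)
  0-1-1 → 0 (borrow)
  1-1-1 → 1 (borrow)
  1-1-1 → 1 (borrow)
  0-1-1 → 0 (borrow)
  0-0-1 → 1 (borrow)
  0-1-1 → 0 (borrow)
  1-0-1 → 0
  0-1 → 1 (borrow)
  1-0-1 → 0
  1-0 → 1
  1-1 → 0
  1-1 → 0
  0-1 → 1 (borrow)
  0-1-1 → 0 (borrow)
  0-0-1 → 1 (borrow)
  1-1-1 → 1 (borrow)
  0-1-1 → 0 (borrow)
  0-0-1 → 1 (borrow)
  0-0-1 → 1 (borrow)
  0-0-1 → 1 (borrow)
  0-0-1 → 1 (borrow)
  0-0-1 → 1 (borrow)
  0-0-1 → 1 (borrow)
  1-0-1 → 0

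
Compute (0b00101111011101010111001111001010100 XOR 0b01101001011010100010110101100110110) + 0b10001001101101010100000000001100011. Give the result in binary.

First 0b00101111011101010111001111001010100 XOR 0b01101001011010100010110101100110110 = 0b01000110000111110101111010101100010.
Add column by column in base 2, right to left:
  0+1 = 1
  1+1 = 0 carry 1
  0+0+1 = 1
  0+0 = 0
  0+0 = 0
  1+1 = 0 carry 1
  1+1+1 = 1 carry 1
  0+0+1 = 1
  1+0 = 1
  0+0 = 0
  1+0 = 1
  0+0 = 0
  1+0 = 1
  1+0 = 1
  1+0 = 1
  1+0 = 1
  0+0 = 0
  1+1 = 0 carry 1
  0+0+1 = 1
  1+1 = 0 carry 1
  1+0+1 = 0 carry 1
  1+1+1 = 1 carry 1
  1+0+1 = 0 carry 1
  1+1+1 = 1 carry 1
  0+1+1 = 0 carry 1
  0+0+1 = 1
  0+1 = 1
  0+1 = 1
  1+0 = 1
  1+0 = 1
  0+1 = 1
  0+0 = 0
  0+0 = 0
  1+0 = 1
  0+1 = 1

0b11001111110101001001111010111000101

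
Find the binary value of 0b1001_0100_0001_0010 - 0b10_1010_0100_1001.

Subtract column by column in base 2:
  0-1 → 1 (borrow)
  1-0-1 → 0
  0-0 → 0
  0-1 → 1 (borrow)
  1-0-1 → 0
  0-0 → 0
  0-1 → 1 (borrow)
  0-0-1 → 1 (borrow)
  0-0-1 → 1 (borrow)
  0-1-1 → 0 (borrow)
  1-0-1 → 0
  0-1 → 1 (borrow)
  1-0-1 → 0
  0-1 → 1 (borrow)
  0-0-1 → 1 (borrow)
  1-0-1 → 0

0b110100111001001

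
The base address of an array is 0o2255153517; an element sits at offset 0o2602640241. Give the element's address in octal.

Add column by column in base 8, right to left:
  7+1 = 0 carry 1
  1+4+1 = 6
  5+2 = 7
  3+0 = 3
  5+4 = 1 carry 1
  1+6+1 = 0 carry 1
  5+2+1 = 0 carry 1
  5+0+1 = 6
  2+6 = 0 carry 1
  2+2+1 = 5

0o5060013760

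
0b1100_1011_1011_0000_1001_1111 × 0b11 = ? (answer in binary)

0b10011000110001000111011101

Multiply each base-2 digit by 3, carrying:
  1×3 = 3 → write 1 carry 1
  1×3+1 = 4 → write 0 carry 2
  1×3+2 = 5 → write 1 carry 2
  1×3+2 = 5 → write 1 carry 2
  1×3+2 = 5 → write 1 carry 2
  0×3+2 = 2 → write 0 carry 1
  0×3+1 = 1 → write 1
  1×3 = 3 → write 1 carry 1
  0×3+1 = 1 → write 1
  0×3 = 0 → write 0
  0×3 = 0 → write 0
  0×3 = 0 → write 0
  1×3 = 3 → write 1 carry 1
  1×3+1 = 4 → write 0 carry 2
  0×3+2 = 2 → write 0 carry 1
  1×3+1 = 4 → write 0 carry 2
  1×3+2 = 5 → write 1 carry 2
  1×3+2 = 5 → write 1 carry 2
  0×3+2 = 2 → write 0 carry 1
  1×3+1 = 4 → write 0 carry 2
  0×3+2 = 2 → write 0 carry 1
  0×3+1 = 1 → write 1
  1×3 = 3 → write 1 carry 1
  1×3+1 = 4 → write 0 carry 2
  remaining carry: 10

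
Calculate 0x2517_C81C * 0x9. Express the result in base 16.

0x14DD608FC

Multiply each base-16 digit by 9, carrying:
  C×9 = 108 → write C carry 6
  1×9+6 = 15 → write F
  8×9 = 72 → write 8 carry 4
  C×9+4 = 112 → write 0 carry 7
  7×9+7 = 70 → write 6 carry 4
  1×9+4 = 13 → write D
  5×9 = 45 → write D carry 2
  2×9+2 = 20 → write 4 carry 1
  remaining carry: 1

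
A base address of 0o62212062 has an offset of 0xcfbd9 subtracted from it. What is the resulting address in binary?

0o62212062 = 0b110010010001010000110010 in binary.
0xcfbd9 = 0b11001111101111011001 in binary.
Subtract column by column in base 2:
  0-1 → 1 (borrow)
  1-0-1 → 0
  0-0 → 0
  0-1 → 1 (borrow)
  1-1-1 → 1 (borrow)
  1-0-1 → 0
  0-1 → 1 (borrow)
  0-1-1 → 0 (borrow)
  0-1-1 → 0 (borrow)
  0-1-1 → 0 (borrow)
  1-0-1 → 0
  0-1 → 1 (borrow)
  1-1-1 → 1 (borrow)
  0-1-1 → 0 (borrow)
  0-1-1 → 0 (borrow)
  0-1-1 → 0 (borrow)
  1-0-1 → 0
  0-0 → 0
  0-1 → 1 (borrow)
  1-1-1 → 1 (borrow)
  0-0-1 → 1 (borrow)
  0-0-1 → 1 (borrow)
  1-0-1 → 0
  1-0 → 1

0b101111000001100001011001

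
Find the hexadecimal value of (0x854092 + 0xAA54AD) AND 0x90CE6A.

Add column by column in base 16, right to left:
  2+D = F
  9+A = 3 carry 1
  0+4+1 = 5
  4+5 = 9
  5+A = F
  8+A = 2 carry 1
  final carry 1
Sum = 0x12F953F; now AND with 0x90CE6A:
  1&0=0, 2&9=0, F&0=0, 9&C=8, 5&E=4, 3&6=2, F&A=A

0x842A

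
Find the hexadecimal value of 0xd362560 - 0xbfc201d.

0x13a0543

Subtract column by column in base 16:
  0-d → 3 (borrow)
  6-1-1 → 4
  5-0 → 5
  2-2 → 0
  6-c → a (borrow)
  3-f-1 → 3 (borrow)
  d-b-1 → 1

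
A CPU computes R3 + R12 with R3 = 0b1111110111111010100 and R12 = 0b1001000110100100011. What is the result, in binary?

0b11000111110011110111

Add column by column in base 2, right to left:
  0+1 = 1
  0+1 = 1
  1+0 = 1
  0+0 = 0
  1+0 = 1
  0+1 = 1
  1+0 = 1
  1+0 = 1
  1+1 = 0 carry 1
  1+0+1 = 0 carry 1
  1+1+1 = 1 carry 1
  1+1+1 = 1 carry 1
  0+0+1 = 1
  1+0 = 1
  1+0 = 1
  1+1 = 0 carry 1
  1+0+1 = 0 carry 1
  1+0+1 = 0 carry 1
  1+1+1 = 1 carry 1
  final carry 1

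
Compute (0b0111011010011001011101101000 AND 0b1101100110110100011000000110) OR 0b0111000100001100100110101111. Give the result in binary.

0b111000110011100111110101111

0b0111011010011001011101101000 AND 0b1101100110110100011000000110 = 0b0101000010010000011000000000.
Then OR with 0b0111000100001100100110101111.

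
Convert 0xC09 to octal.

0o6011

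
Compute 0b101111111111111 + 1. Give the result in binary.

The trailing 13 digits are 1 (max in base 2), so adding 1 cascades: they roll to 0 and the next digit up increments.

0b110000000000000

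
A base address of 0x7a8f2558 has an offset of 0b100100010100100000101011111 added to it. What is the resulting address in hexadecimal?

0x7f1966b7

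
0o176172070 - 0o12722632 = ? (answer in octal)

0o163247236

Subtract column by column in base 8:
  0-2 → 6 (borrow)
  7-3-1 → 3
  0-6 → 2 (borrow)
  2-2-1 → 7 (borrow)
  7-2-1 → 4
  1-7 → 2 (borrow)
  6-2-1 → 3
  7-1 → 6
  1-0 → 1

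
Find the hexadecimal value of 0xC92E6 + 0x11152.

Add column by column in base 16, right to left:
  6+2 = 8
  E+5 = 3 carry 1
  2+1+1 = 4
  9+1 = A
  C+1 = D

0xDA438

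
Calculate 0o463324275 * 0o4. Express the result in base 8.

Multiply each base-8 digit by 4, carrying:
  5×4 = 20 → write 4 carry 2
  7×4+2 = 30 → write 6 carry 3
  2×4+3 = 11 → write 3 carry 1
  4×4+1 = 17 → write 1 carry 2
  2×4+2 = 10 → write 2 carry 1
  3×4+1 = 13 → write 5 carry 1
  3×4+1 = 13 → write 5 carry 1
  6×4+1 = 25 → write 1 carry 3
  4×4+3 = 19 → write 3 carry 2
  remaining carry: 2

0o2315521364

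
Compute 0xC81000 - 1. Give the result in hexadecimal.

0xC80FFF

The trailing 3 digits are 0, so subtracting 1 borrows through: they become F and the next digit up decrements.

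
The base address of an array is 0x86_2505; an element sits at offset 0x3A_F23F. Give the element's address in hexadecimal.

Add column by column in base 16, right to left:
  5+F = 4 carry 1
  0+3+1 = 4
  5+2 = 7
  2+F = 1 carry 1
  6+A+1 = 1 carry 1
  8+3+1 = C

0xC11744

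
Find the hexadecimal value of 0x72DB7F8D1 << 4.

Shifting left by 4 bits = 1 hex digit: append 1 zero.

0x72DB7F8D10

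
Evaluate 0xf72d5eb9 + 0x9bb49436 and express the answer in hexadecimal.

0x192e1f2ef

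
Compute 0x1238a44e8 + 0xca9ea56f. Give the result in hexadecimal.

0x1ee28ea57

Add column by column in base 16, right to left:
  8+f = 7 carry 1
  e+6+1 = 5 carry 1
  4+5+1 = a
  4+a = e
  a+e = 8 carry 1
  8+9+1 = 2 carry 1
  3+a+1 = e
  2+c = e
  1+0 = 1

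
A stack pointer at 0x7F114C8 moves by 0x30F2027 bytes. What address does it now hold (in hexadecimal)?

0xB0034EF

Add column by column in base 16, right to left:
  8+7 = F
  C+2 = E
  4+0 = 4
  1+2 = 3
  1+F = 0 carry 1
  F+0+1 = 0 carry 1
  7+3+1 = B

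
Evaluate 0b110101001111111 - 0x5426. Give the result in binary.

0b1011001011001

0x5426 = 0b101010000100110 in binary.
Subtract column by column in base 2:
  1-0 → 1
  1-1 → 0
  1-1 → 0
  1-0 → 1
  1-0 → 1
  1-1 → 0
  1-0 → 1
  0-0 → 0
  0-0 → 0
  1-0 → 1
  0-1 → 1 (borrow)
  1-0-1 → 0
  0-1 → 1 (borrow)
  1-0-1 → 0
  1-1 → 0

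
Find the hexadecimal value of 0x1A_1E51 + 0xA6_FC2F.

0xC11A80

Add column by column in base 16, right to left:
  1+F = 0 carry 1
  5+2+1 = 8
  E+C = A carry 1
  1+F+1 = 1 carry 1
  A+6+1 = 1 carry 1
  1+A+1 = C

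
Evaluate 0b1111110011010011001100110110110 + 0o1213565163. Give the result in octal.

0o21046102051

0b1111110011010011001100110110110 = 0o17632314666 in octal.
Add column by column in base 8, right to left:
  6+3 = 1 carry 1
  6+6+1 = 5 carry 1
  6+1+1 = 0 carry 1
  4+5+1 = 2 carry 1
  1+6+1 = 0 carry 1
  3+5+1 = 1 carry 1
  2+3+1 = 6
  3+1 = 4
  6+2 = 0 carry 1
  7+1+1 = 1 carry 1
  1+0+1 = 2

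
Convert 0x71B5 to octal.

0o70665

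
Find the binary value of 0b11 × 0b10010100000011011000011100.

Multiply each base-2 digit by 3, carrying:
  0×3 = 0 → write 0
  0×3 = 0 → write 0
  1×3 = 3 → write 1 carry 1
  1×3+1 = 4 → write 0 carry 2
  1×3+2 = 5 → write 1 carry 2
  0×3+2 = 2 → write 0 carry 1
  0×3+1 = 1 → write 1
  0×3 = 0 → write 0
  0×3 = 0 → write 0
  1×3 = 3 → write 1 carry 1
  1×3+1 = 4 → write 0 carry 2
  0×3+2 = 2 → write 0 carry 1
  1×3+1 = 4 → write 0 carry 2
  1×3+2 = 5 → write 1 carry 2
  0×3+2 = 2 → write 0 carry 1
  0×3+1 = 1 → write 1
  0×3 = 0 → write 0
  0×3 = 0 → write 0
  0×3 = 0 → write 0
  0×3 = 0 → write 0
  1×3 = 3 → write 1 carry 1
  0×3+1 = 1 → write 1
  1×3 = 3 → write 1 carry 1
  0×3+1 = 1 → write 1
  0×3 = 0 → write 0
  1×3 = 3 → write 1 carry 1
  remaining carry: 1

0b110111100001010001001010100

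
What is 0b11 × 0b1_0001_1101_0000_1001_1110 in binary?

0b1101010111000111011010

Multiply each base-2 digit by 3, carrying:
  0×3 = 0 → write 0
  1×3 = 3 → write 1 carry 1
  1×3+1 = 4 → write 0 carry 2
  1×3+2 = 5 → write 1 carry 2
  1×3+2 = 5 → write 1 carry 2
  0×3+2 = 2 → write 0 carry 1
  0×3+1 = 1 → write 1
  1×3 = 3 → write 1 carry 1
  0×3+1 = 1 → write 1
  0×3 = 0 → write 0
  0×3 = 0 → write 0
  0×3 = 0 → write 0
  1×3 = 3 → write 1 carry 1
  0×3+1 = 1 → write 1
  1×3 = 3 → write 1 carry 1
  1×3+1 = 4 → write 0 carry 2
  1×3+2 = 5 → write 1 carry 2
  0×3+2 = 2 → write 0 carry 1
  0×3+1 = 1 → write 1
  0×3 = 0 → write 0
  1×3 = 3 → write 1 carry 1
  remaining carry: 1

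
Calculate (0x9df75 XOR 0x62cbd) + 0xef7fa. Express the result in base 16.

0x1eebc2

First 0x9df75 XOR 0x62cbd = 0xff3c8.
Add column by column in base 16, right to left:
  8+a = 2 carry 1
  c+f+1 = c carry 1
  3+7+1 = b
  f+f = e carry 1
  f+e+1 = e carry 1
  final carry 1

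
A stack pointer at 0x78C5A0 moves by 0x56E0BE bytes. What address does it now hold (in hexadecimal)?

0xCFA65E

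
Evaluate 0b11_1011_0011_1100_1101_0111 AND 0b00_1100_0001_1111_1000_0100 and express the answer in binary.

AND bit by bit (1 only where both bits are 1):
  1110110011110011010111
& 0011000001111110000100
= 0010000001110010000100

0b0010000001110010000100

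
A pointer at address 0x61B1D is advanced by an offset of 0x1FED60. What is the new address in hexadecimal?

0x26087D

Add column by column in base 16, right to left:
  D+0 = D
  1+6 = 7
  B+D = 8 carry 1
  1+E+1 = 0 carry 1
  6+F+1 = 6 carry 1
  0+1+1 = 2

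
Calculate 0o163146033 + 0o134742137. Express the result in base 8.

0o320110172

Add column by column in base 8, right to left:
  3+7 = 2 carry 1
  3+3+1 = 7
  0+1 = 1
  6+2 = 0 carry 1
  4+4+1 = 1 carry 1
  1+7+1 = 1 carry 1
  3+4+1 = 0 carry 1
  6+3+1 = 2 carry 1
  1+1+1 = 3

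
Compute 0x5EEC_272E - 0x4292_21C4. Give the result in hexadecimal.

0x1C5A056A

Subtract column by column in base 16:
  E-4 → A
  2-C → 6 (borrow)
  7-1-1 → 5
  2-2 → 0
  C-2 → A
  E-9 → 5
  E-2 → C
  5-4 → 1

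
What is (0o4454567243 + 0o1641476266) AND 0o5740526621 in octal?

Add column by column in base 8, right to left:
  3+6 = 1 carry 1
  4+6+1 = 3 carry 1
  2+2+1 = 5
  7+6 = 5 carry 1
  6+7+1 = 6 carry 1
  5+4+1 = 2 carry 1
  4+1+1 = 6
  5+4 = 1 carry 1
  4+6+1 = 3 carry 1
  4+1+1 = 6
Sum = 0o6316265531; now AND with 0o5740526621:
  6&5=4, 3&7=3, 1&4=0, 6&0=0, 2&5=0, 6&2=2, 5&6=4, 5&6=4, 3&2=2, 1&1=1

0o4300024421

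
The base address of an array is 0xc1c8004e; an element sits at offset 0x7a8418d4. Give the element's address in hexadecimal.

0x13c4c1922

Add column by column in base 16, right to left:
  e+4 = 2 carry 1
  4+d+1 = 2 carry 1
  0+8+1 = 9
  0+1 = 1
  8+4 = c
  c+8 = 4 carry 1
  1+a+1 = c
  c+7 = 3 carry 1
  final carry 1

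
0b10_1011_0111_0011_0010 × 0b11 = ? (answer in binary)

Multiply each base-2 digit by 3, carrying:
  0×3 = 0 → write 0
  1×3 = 3 → write 1 carry 1
  0×3+1 = 1 → write 1
  0×3 = 0 → write 0
  1×3 = 3 → write 1 carry 1
  1×3+1 = 4 → write 0 carry 2
  0×3+2 = 2 → write 0 carry 1
  0×3+1 = 1 → write 1
  1×3 = 3 → write 1 carry 1
  1×3+1 = 4 → write 0 carry 2
  1×3+2 = 5 → write 1 carry 2
  0×3+2 = 2 → write 0 carry 1
  1×3+1 = 4 → write 0 carry 2
  1×3+2 = 5 → write 1 carry 2
  0×3+2 = 2 → write 0 carry 1
  1×3+1 = 4 → write 0 carry 2
  0×3+2 = 2 → write 0 carry 1
  1×3+1 = 4 → write 0 carry 2
  remaining carry: 10

0b10000010010110010110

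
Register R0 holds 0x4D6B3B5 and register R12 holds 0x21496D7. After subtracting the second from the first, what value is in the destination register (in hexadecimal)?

0x2C21CDE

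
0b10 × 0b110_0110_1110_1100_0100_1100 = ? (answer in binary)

Multiply each base-2 digit by 2, carrying:
  0×2 = 0 → write 0
  0×2 = 0 → write 0
  1×2 = 2 → write 0 carry 1
  1×2+1 = 3 → write 1 carry 1
  0×2+1 = 1 → write 1
  0×2 = 0 → write 0
  1×2 = 2 → write 0 carry 1
  0×2+1 = 1 → write 1
  0×2 = 0 → write 0
  0×2 = 0 → write 0
  1×2 = 2 → write 0 carry 1
  1×2+1 = 3 → write 1 carry 1
  0×2+1 = 1 → write 1
  1×2 = 2 → write 0 carry 1
  1×2+1 = 3 → write 1 carry 1
  1×2+1 = 3 → write 1 carry 1
  0×2+1 = 1 → write 1
  1×2 = 2 → write 0 carry 1
  1×2+1 = 3 → write 1 carry 1
  0×2+1 = 1 → write 1
  0×2 = 0 → write 0
  1×2 = 2 → write 0 carry 1
  1×2+1 = 3 → write 1 carry 1
  remaining carry: 1

0b110011011101100010011000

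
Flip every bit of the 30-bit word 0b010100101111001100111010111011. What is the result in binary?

Invert each bit: 010100101111001100111010111011 → 101011010000110011000101000100.

0b101011010000110011000101000100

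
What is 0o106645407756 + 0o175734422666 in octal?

0o304602032644

Add column by column in base 8, right to left:
  6+6 = 4 carry 1
  5+6+1 = 4 carry 1
  7+6+1 = 6 carry 1
  7+2+1 = 2 carry 1
  0+2+1 = 3
  4+4 = 0 carry 1
  5+4+1 = 2 carry 1
  4+3+1 = 0 carry 1
  6+7+1 = 6 carry 1
  6+5+1 = 4 carry 1
  0+7+1 = 0 carry 1
  1+1+1 = 3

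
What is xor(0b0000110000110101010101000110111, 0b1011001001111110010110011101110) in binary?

XOR bit by bit (1 where the bits differ):
  0000110000110101010101000110111
^ 1011001001111110010110011101110
= 1011111001001011000011011011001

0b1011111001001011000011011011001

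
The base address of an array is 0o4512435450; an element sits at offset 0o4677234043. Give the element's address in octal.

0o11411671513

Add column by column in base 8, right to left:
  0+3 = 3
  5+4 = 1 carry 1
  4+0+1 = 5
  5+4 = 1 carry 1
  3+3+1 = 7
  4+2 = 6
  2+7 = 1 carry 1
  1+7+1 = 1 carry 1
  5+6+1 = 4 carry 1
  4+4+1 = 1 carry 1
  final carry 1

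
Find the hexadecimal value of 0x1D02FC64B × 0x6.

0xAE11EA5C2

Multiply each base-16 digit by 6, carrying:
  B×6 = 66 → write 2 carry 4
  4×6+4 = 28 → write C carry 1
  6×6+1 = 37 → write 5 carry 2
  C×6+2 = 74 → write A carry 4
  F×6+4 = 94 → write E carry 5
  2×6+5 = 17 → write 1 carry 1
  0×6+1 = 1 → write 1
  D×6 = 78 → write E carry 4
  1×6+4 = 10 → write A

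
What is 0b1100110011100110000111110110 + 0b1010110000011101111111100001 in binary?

Add column by column in base 2, right to left:
  0+1 = 1
  1+0 = 1
  1+0 = 1
  0+0 = 0
  1+0 = 1
  1+1 = 0 carry 1
  1+1+1 = 1 carry 1
  1+1+1 = 1 carry 1
  1+1+1 = 1 carry 1
  0+1+1 = 0 carry 1
  0+1+1 = 0 carry 1
  0+1+1 = 0 carry 1
  0+1+1 = 0 carry 1
  1+0+1 = 0 carry 1
  1+1+1 = 1 carry 1
  0+1+1 = 0 carry 1
  0+1+1 = 0 carry 1
  1+0+1 = 0 carry 1
  1+0+1 = 0 carry 1
  1+0+1 = 0 carry 1
  0+0+1 = 1
  0+0 = 0
  1+1 = 0 carry 1
  1+1+1 = 1 carry 1
  0+0+1 = 1
  0+1 = 1
  1+0 = 1
  1+1 = 0 carry 1
  final carry 1

0b10111100100000100000111010111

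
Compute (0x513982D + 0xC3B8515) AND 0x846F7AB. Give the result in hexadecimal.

0x461502

Add column by column in base 16, right to left:
  D+5 = 2 carry 1
  2+1+1 = 4
  8+5 = D
  9+8 = 1 carry 1
  3+B+1 = F
  1+3 = 4
  5+C = 1 carry 1
  final carry 1
Sum = 0x114F1D42; now AND with 0x846F7AB:
  1&0=0, 1&8=0, 4&4=4, F&6=6, 1&F=1, D&7=5, 4&A=0, 2&B=2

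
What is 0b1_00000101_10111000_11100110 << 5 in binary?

Left shift by 5: append 5 zero bits.

0b100000101101110001110011000000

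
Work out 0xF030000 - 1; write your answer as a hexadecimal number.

The trailing 4 digits are 0, so subtracting 1 borrows through: they become F and the next digit up decrements.

0xF02FFFF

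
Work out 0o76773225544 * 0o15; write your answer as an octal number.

0o1462702632024

Multiply each base-8 digit by 13, carrying:
  4×13 = 52 → write 4 carry 6
  4×13+6 = 58 → write 2 carry 7
  5×13+7 = 72 → write 0 carry 9
  5×13+9 = 74 → write 2 carry 9
  2×13+9 = 35 → write 3 carry 4
  2×13+4 = 30 → write 6 carry 3
  3×13+3 = 42 → write 2 carry 5
  7×13+5 = 96 → write 0 carry 12
  7×13+12 = 103 → write 7 carry 12
  6×13+12 = 90 → write 2 carry 11
  7×13+11 = 102 → write 6 carry 12
  remaining carry: 14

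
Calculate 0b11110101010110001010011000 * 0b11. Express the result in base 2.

0b1011100000000010011111001000

Multiply each base-2 digit by 3, carrying:
  0×3 = 0 → write 0
  0×3 = 0 → write 0
  0×3 = 0 → write 0
  1×3 = 3 → write 1 carry 1
  1×3+1 = 4 → write 0 carry 2
  0×3+2 = 2 → write 0 carry 1
  0×3+1 = 1 → write 1
  1×3 = 3 → write 1 carry 1
  0×3+1 = 1 → write 1
  1×3 = 3 → write 1 carry 1
  0×3+1 = 1 → write 1
  0×3 = 0 → write 0
  0×3 = 0 → write 0
  1×3 = 3 → write 1 carry 1
  1×3+1 = 4 → write 0 carry 2
  0×3+2 = 2 → write 0 carry 1
  1×3+1 = 4 → write 0 carry 2
  0×3+2 = 2 → write 0 carry 1
  1×3+1 = 4 → write 0 carry 2
  0×3+2 = 2 → write 0 carry 1
  1×3+1 = 4 → write 0 carry 2
  0×3+2 = 2 → write 0 carry 1
  1×3+1 = 4 → write 0 carry 2
  1×3+2 = 5 → write 1 carry 2
  1×3+2 = 5 → write 1 carry 2
  1×3+2 = 5 → write 1 carry 2
  remaining carry: 10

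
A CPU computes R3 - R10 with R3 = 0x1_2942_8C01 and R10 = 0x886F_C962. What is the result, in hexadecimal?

0xA0D2C29F

Subtract column by column in base 16:
  1-2 → F (borrow)
  0-6-1 → 9 (borrow)
  C-9-1 → 2
  8-C → C (borrow)
  2-F-1 → 2 (borrow)
  4-6-1 → D (borrow)
  9-8-1 → 0
  2-8 → A (borrow)
  1-0-1 → 0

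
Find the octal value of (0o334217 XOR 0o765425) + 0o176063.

First 0o334217 XOR 0o765425 = 0o451632.
Add column by column in base 8, right to left:
  2+3 = 5
  3+6 = 1 carry 1
  6+0+1 = 7
  1+6 = 7
  5+7 = 4 carry 1
  4+1+1 = 6

0o647715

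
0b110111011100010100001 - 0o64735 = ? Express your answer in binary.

0b110110100111011000100

0o64735 = 0b110100111011101 in binary.
Subtract column by column in base 2:
  1-1 → 0
  0-0 → 0
  0-1 → 1 (borrow)
  0-1-1 → 0 (borrow)
  0-1-1 → 0 (borrow)
  1-0-1 → 0
  0-1 → 1 (borrow)
  1-1-1 → 1 (borrow)
  0-1-1 → 0 (borrow)
  0-0-1 → 1 (borrow)
  0-0-1 → 1 (borrow)
  1-1-1 → 1 (borrow)
  1-0-1 → 0
  1-1 → 0
  0-1 → 1 (borrow)
  1-0-1 → 0
  1-0 → 1
  1-0 → 1
  0-0 → 0
  1-0 → 1
  1-0 → 1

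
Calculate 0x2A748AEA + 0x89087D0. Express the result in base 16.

Add column by column in base 16, right to left:
  A+0 = A
  E+D = B carry 1
  A+7+1 = 2 carry 1
  8+8+1 = 1 carry 1
  4+0+1 = 5
  7+9 = 0 carry 1
  A+8+1 = 3 carry 1
  2+0+1 = 3

0x330512BA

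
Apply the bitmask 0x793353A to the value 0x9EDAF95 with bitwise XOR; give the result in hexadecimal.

XOR each hex digit independently (no carries):
  9^7=E, E^9=7, D^3=E, A^3=9, F^5=A, 9^3=A, 5^A=F

0xE7E9AAF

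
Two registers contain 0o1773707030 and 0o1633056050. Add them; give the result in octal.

0o3626765100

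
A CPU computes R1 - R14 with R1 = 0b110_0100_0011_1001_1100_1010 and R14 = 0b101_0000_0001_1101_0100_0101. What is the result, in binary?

0b101000001110010000101

Subtract column by column in base 2:
  0-1 → 1 (borrow)
  1-0-1 → 0
  0-1 → 1 (borrow)
  1-0-1 → 0
  0-0 → 0
  0-0 → 0
  1-1 → 0
  1-0 → 1
  1-1 → 0
  0-0 → 0
  0-1 → 1 (borrow)
  1-1-1 → 1 (borrow)
  1-1-1 → 1 (borrow)
  1-0-1 → 0
  0-0 → 0
  0-0 → 0
  0-0 → 0
  0-0 → 0
  1-0 → 1
  0-0 → 0
  0-1 → 1 (borrow)
  1-0-1 → 0
  1-1 → 0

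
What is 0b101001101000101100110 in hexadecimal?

0x14D166

Group the bits into nibbles: 0001 0100 1101 0001 0110 0110 → 14D166.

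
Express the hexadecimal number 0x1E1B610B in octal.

Expand each hex digit to 4 bits: 1=0001 E=1110 1=0001 B=1011 6=0110 1=0001 0=0000 B=1011.
Group the bits in threes: 011 110 000 110 110 110 000 100 001 011 → 3606660413.

0o3606660413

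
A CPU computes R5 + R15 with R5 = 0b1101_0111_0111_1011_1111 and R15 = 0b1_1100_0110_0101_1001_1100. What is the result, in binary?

0b1010011101110101011011

Add column by column in base 2, right to left:
  1+0 = 1
  1+0 = 1
  1+1 = 0 carry 1
  1+1+1 = 1 carry 1
  1+1+1 = 1 carry 1
  1+0+1 = 0 carry 1
  0+0+1 = 1
  1+1 = 0 carry 1
  1+1+1 = 1 carry 1
  1+0+1 = 0 carry 1
  1+1+1 = 1 carry 1
  0+0+1 = 1
  1+0 = 1
  1+1 = 0 carry 1
  1+1+1 = 1 carry 1
  0+0+1 = 1
  1+0 = 1
  0+0 = 0
  1+1 = 0 carry 1
  1+1+1 = 1 carry 1
  0+1+1 = 0 carry 1
  final carry 1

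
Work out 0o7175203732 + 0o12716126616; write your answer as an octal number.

0o22113332550

Add column by column in base 8, right to left:
  2+6 = 0 carry 1
  3+1+1 = 5
  7+6 = 5 carry 1
  3+6+1 = 2 carry 1
  0+2+1 = 3
  2+1 = 3
  5+6 = 3 carry 1
  7+1+1 = 1 carry 1
  1+7+1 = 1 carry 1
  7+2+1 = 2 carry 1
  0+1+1 = 2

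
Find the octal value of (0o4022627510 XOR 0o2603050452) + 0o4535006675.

First 0o4022627510 XOR 0o2603050452 = 0o6621677142.
Add column by column in base 8, right to left:
  2+5 = 7
  4+7 = 3 carry 1
  1+6+1 = 0 carry 1
  7+6+1 = 6 carry 1
  7+0+1 = 0 carry 1
  6+0+1 = 7
  1+5 = 6
  2+3 = 5
  6+5 = 3 carry 1
  6+4+1 = 3 carry 1
  final carry 1

0o13356706037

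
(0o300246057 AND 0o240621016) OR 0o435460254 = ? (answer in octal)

0o300246057 AND 0o240621016 = 0o200200016.
Then OR with 0o435460254.

0o635660256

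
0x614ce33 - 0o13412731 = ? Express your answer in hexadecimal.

0o13412731 = 0x2e15d9 in hexadecimal.
Subtract column by column in base 16:
  3-9 → a (borrow)
  3-d-1 → 5 (borrow)
  e-5-1 → 8
  c-1 → b
  4-e → 6 (borrow)
  1-2-1 → e (borrow)
  6-0-1 → 5

0x5e6b85a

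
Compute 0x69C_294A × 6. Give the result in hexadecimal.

0x27A8F7BC

Multiply each base-16 digit by 6, carrying:
  A×6 = 60 → write C carry 3
  4×6+3 = 27 → write B carry 1
  9×6+1 = 55 → write 7 carry 3
  2×6+3 = 15 → write F
  C×6 = 72 → write 8 carry 4
  9×6+4 = 58 → write A carry 3
  6×6+3 = 39 → write 7 carry 2
  remaining carry: 2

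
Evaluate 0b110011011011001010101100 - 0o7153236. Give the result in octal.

0b110011011011001010101100 = 0o63331254 in octal.
Subtract column by column in base 8:
  4-6 → 6 (borrow)
  5-3-1 → 1
  2-2 → 0
  1-3 → 6 (borrow)
  3-5-1 → 5 (borrow)
  3-1-1 → 1
  3-7 → 4 (borrow)
  6-0-1 → 5

0o54156016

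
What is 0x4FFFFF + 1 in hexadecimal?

0x500000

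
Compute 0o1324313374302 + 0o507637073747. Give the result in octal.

0o2034152470251

Add column by column in base 8, right to left:
  2+7 = 1 carry 1
  0+4+1 = 5
  3+7 = 2 carry 1
  4+3+1 = 0 carry 1
  7+7+1 = 7 carry 1
  3+0+1 = 4
  3+7 = 2 carry 1
  1+3+1 = 5
  3+6 = 1 carry 1
  4+7+1 = 4 carry 1
  2+0+1 = 3
  3+5 = 0 carry 1
  1+0+1 = 2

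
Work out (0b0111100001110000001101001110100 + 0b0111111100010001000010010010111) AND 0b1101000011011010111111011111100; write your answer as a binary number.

0b1101000010000000001111000001000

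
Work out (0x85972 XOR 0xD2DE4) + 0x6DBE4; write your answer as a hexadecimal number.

First 0x85972 XOR 0xD2DE4 = 0x57496.
Add column by column in base 16, right to left:
  6+4 = A
  9+E = 7 carry 1
  4+B+1 = 0 carry 1
  7+D+1 = 5 carry 1
  5+6+1 = C

0xC507A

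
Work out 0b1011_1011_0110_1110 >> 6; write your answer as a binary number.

Right shift by 6: drop the 6 least-significant bits.

0b1011101101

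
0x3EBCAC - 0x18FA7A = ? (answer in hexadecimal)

Subtract column by column in base 16:
  C-A → 2
  A-7 → 3
  C-A → 2
  B-F → C (borrow)
  E-8-1 → 5
  3-1 → 2

0x25C232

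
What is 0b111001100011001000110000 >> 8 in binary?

Right shift by 8: drop the 8 least-significant bits.

0b1110011000110010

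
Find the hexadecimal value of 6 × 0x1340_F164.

0x7385A858

Multiply each base-16 digit by 6, carrying:
  4×6 = 24 → write 8 carry 1
  6×6+1 = 37 → write 5 carry 2
  1×6+2 = 8 → write 8
  F×6 = 90 → write A carry 5
  0×6+5 = 5 → write 5
  4×6 = 24 → write 8 carry 1
  3×6+1 = 19 → write 3 carry 1
  1×6+1 = 7 → write 7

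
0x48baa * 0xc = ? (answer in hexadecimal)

Multiply each base-16 digit by 12, carrying:
  a×12 = 120 → write 8 carry 7
  a×12+7 = 127 → write f carry 7
  b×12+7 = 139 → write b carry 8
  8×12+8 = 104 → write 8 carry 6
  4×12+6 = 54 → write 6 carry 3
  remaining carry: 3

0x368bf8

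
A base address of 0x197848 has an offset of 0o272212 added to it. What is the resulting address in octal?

0x197848 = 0o6274110 in octal.
Add column by column in base 8, right to left:
  0+2 = 2
  1+1 = 2
  1+2 = 3
  4+2 = 6
  7+7 = 6 carry 1
  2+2+1 = 5
  6+0 = 6

0o6566322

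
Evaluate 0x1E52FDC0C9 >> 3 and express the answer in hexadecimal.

3 bits is not a whole number of base-16 digits; in binary: 1111001010010111111011100000011001001 >> 3 = 1111001010010111111011100000011001.

0x3CA5FB819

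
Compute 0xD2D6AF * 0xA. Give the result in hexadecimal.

0x83C62D6

Multiply each base-16 digit by 10, carrying:
  F×10 = 150 → write 6 carry 9
  A×10+9 = 109 → write D carry 6
  6×10+6 = 66 → write 2 carry 4
  D×10+4 = 134 → write 6 carry 8
  2×10+8 = 28 → write C carry 1
  D×10+1 = 131 → write 3 carry 8
  remaining carry: 8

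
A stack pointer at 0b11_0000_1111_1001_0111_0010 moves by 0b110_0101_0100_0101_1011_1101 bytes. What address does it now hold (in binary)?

0b100101100011111100101111

Add column by column in base 2, right to left:
  0+1 = 1
  1+0 = 1
  0+1 = 1
  0+1 = 1
  1+1 = 0 carry 1
  1+1+1 = 1 carry 1
  1+0+1 = 0 carry 1
  0+1+1 = 0 carry 1
  1+1+1 = 1 carry 1
  0+0+1 = 1
  0+1 = 1
  1+0 = 1
  1+0 = 1
  1+0 = 1
  1+1 = 0 carry 1
  1+0+1 = 0 carry 1
  0+1+1 = 0 carry 1
  0+0+1 = 1
  0+1 = 1
  0+0 = 0
  1+0 = 1
  1+1 = 0 carry 1
  0+1+1 = 0 carry 1
  final carry 1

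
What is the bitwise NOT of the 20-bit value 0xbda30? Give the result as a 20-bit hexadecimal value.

0x425cf

Each hex digit d becomes f−d:
  b→4, d→2, a→5, 3→c, 0→f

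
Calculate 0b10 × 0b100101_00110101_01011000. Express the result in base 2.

Multiply each base-2 digit by 2, carrying:
  0×2 = 0 → write 0
  0×2 = 0 → write 0
  0×2 = 0 → write 0
  1×2 = 2 → write 0 carry 1
  1×2+1 = 3 → write 1 carry 1
  0×2+1 = 1 → write 1
  1×2 = 2 → write 0 carry 1
  0×2+1 = 1 → write 1
  1×2 = 2 → write 0 carry 1
  0×2+1 = 1 → write 1
  1×2 = 2 → write 0 carry 1
  0×2+1 = 1 → write 1
  1×2 = 2 → write 0 carry 1
  1×2+1 = 3 → write 1 carry 1
  0×2+1 = 1 → write 1
  0×2 = 0 → write 0
  1×2 = 2 → write 0 carry 1
  0×2+1 = 1 → write 1
  1×2 = 2 → write 0 carry 1
  0×2+1 = 1 → write 1
  0×2 = 0 → write 0
  1×2 = 2 → write 0 carry 1
  remaining carry: 1

0b10010100110101010110000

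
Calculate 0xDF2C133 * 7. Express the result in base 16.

Multiply each base-16 digit by 7, carrying:
  3×7 = 21 → write 5 carry 1
  3×7+1 = 22 → write 6 carry 1
  1×7+1 = 8 → write 8
  C×7 = 84 → write 4 carry 5
  2×7+5 = 19 → write 3 carry 1
  F×7+1 = 106 → write A carry 6
  D×7+6 = 97 → write 1 carry 6
  remaining carry: 6

0x61A34865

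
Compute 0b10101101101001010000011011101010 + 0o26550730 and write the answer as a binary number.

0b10101101111111111101100011000010

0o26550730 = 0b10110101101000111011000 in binary.
Add column by column in base 2, right to left:
  0+0 = 0
  1+0 = 1
  0+0 = 0
  1+1 = 0 carry 1
  0+1+1 = 0 carry 1
  1+0+1 = 0 carry 1
  1+1+1 = 1 carry 1
  1+1+1 = 1 carry 1
  0+1+1 = 0 carry 1
  1+0+1 = 0 carry 1
  1+0+1 = 0 carry 1
  0+0+1 = 1
  0+1 = 1
  0+0 = 0
  0+1 = 1
  0+1 = 1
  1+0 = 1
  0+1 = 1
  1+0 = 1
  0+1 = 1
  0+1 = 1
  1+0 = 1
  0+1 = 1
  1+0 = 1
  1+0 = 1
  0+0 = 0
  1+0 = 1
  1+0 = 1
  0+0 = 0
  1+0 = 1
  0+0 = 0
  1+0 = 1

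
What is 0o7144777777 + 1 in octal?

The trailing 6 digits are 7 (max in base 8), so adding 1 cascades: they roll to 0 and the next digit up increments.

0o7145000000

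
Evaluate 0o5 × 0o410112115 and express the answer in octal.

0o2450562601

Multiply each base-8 digit by 5, carrying:
  5×5 = 25 → write 1 carry 3
  1×5+3 = 8 → write 0 carry 1
  1×5+1 = 6 → write 6
  2×5 = 10 → write 2 carry 1
  1×5+1 = 6 → write 6
  1×5 = 5 → write 5
  0×5 = 0 → write 0
  1×5 = 5 → write 5
  4×5 = 20 → write 4 carry 2
  remaining carry: 2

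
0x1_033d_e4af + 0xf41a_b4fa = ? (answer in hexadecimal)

Add column by column in base 16, right to left:
  f+a = 9 carry 1
  a+f+1 = a carry 1
  4+4+1 = 9
  e+b = 9 carry 1
  d+a+1 = 8 carry 1
  3+1+1 = 5
  3+4 = 7
  0+f = f
  1+0 = 1

0x1f75899a9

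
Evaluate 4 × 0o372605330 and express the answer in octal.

0o1753025540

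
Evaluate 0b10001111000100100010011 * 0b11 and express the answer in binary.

0b110101101001101100111001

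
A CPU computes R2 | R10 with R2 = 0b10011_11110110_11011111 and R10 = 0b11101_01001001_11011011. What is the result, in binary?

OR bit by bit (1 where either bit is 1):
  100111111011011011111
| 111010100100111011011
= 111111111111111011111

0b111111111111111011111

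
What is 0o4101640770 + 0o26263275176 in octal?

Add column by column in base 8, right to left:
  0+6 = 6
  7+7 = 6 carry 1
  7+1+1 = 1 carry 1
  0+5+1 = 6
  4+7 = 3 carry 1
  6+2+1 = 1 carry 1
  1+3+1 = 5
  0+6 = 6
  1+2 = 3
  4+6 = 2 carry 1
  0+2+1 = 3

0o32365136166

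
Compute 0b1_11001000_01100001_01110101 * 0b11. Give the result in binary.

0b101010110010010010001011111

Multiply each base-2 digit by 3, carrying:
  1×3 = 3 → write 1 carry 1
  0×3+1 = 1 → write 1
  1×3 = 3 → write 1 carry 1
  0×3+1 = 1 → write 1
  1×3 = 3 → write 1 carry 1
  1×3+1 = 4 → write 0 carry 2
  1×3+2 = 5 → write 1 carry 2
  0×3+2 = 2 → write 0 carry 1
  1×3+1 = 4 → write 0 carry 2
  0×3+2 = 2 → write 0 carry 1
  0×3+1 = 1 → write 1
  0×3 = 0 → write 0
  0×3 = 0 → write 0
  1×3 = 3 → write 1 carry 1
  1×3+1 = 4 → write 0 carry 2
  0×3+2 = 2 → write 0 carry 1
  0×3+1 = 1 → write 1
  0×3 = 0 → write 0
  0×3 = 0 → write 0
  1×3 = 3 → write 1 carry 1
  0×3+1 = 1 → write 1
  0×3 = 0 → write 0
  1×3 = 3 → write 1 carry 1
  1×3+1 = 4 → write 0 carry 2
  1×3+2 = 5 → write 1 carry 2
  remaining carry: 10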